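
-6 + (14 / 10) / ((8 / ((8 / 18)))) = -533 / 90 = -5.92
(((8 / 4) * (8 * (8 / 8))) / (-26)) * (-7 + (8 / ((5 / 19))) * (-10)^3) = 18712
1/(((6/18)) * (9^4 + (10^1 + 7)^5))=3/1426418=0.00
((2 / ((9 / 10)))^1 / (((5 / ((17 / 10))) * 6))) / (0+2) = 17 / 270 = 0.06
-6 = -6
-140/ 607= -0.23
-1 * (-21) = 21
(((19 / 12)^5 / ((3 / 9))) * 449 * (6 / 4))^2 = 1236029088638939401 / 3057647616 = 404241836.82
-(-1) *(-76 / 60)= -19 / 15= -1.27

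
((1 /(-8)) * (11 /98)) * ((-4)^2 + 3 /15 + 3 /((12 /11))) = -4169 /15680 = -0.27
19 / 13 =1.46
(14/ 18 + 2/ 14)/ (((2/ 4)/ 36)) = 464/ 7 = 66.29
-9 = -9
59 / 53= 1.11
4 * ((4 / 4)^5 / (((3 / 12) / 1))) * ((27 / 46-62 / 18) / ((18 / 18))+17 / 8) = -2426 / 207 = -11.72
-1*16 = -16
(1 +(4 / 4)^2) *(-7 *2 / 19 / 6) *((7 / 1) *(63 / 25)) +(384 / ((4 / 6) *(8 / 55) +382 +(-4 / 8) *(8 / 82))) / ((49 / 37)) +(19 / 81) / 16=-69366538365973 / 19490395251600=-3.56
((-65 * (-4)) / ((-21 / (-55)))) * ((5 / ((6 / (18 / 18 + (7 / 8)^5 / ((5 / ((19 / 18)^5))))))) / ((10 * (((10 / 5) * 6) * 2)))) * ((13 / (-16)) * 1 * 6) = -3264428325135835 / 249650812551168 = -13.08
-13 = -13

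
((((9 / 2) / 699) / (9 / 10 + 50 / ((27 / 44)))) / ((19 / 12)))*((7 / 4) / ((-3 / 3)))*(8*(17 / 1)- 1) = -1148175 / 98469761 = -0.01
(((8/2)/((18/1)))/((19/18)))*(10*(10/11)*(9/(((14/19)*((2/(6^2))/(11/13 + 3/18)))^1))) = 426600/1001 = 426.17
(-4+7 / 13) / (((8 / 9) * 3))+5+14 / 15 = 7231 / 1560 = 4.64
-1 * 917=-917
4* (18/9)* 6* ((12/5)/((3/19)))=3648/5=729.60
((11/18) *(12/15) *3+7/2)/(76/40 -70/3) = -149/643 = -0.23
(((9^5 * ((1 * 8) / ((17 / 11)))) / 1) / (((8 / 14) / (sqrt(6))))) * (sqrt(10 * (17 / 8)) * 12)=54561276 * sqrt(510) / 17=72480417.30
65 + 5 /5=66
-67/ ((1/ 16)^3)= -274432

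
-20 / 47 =-0.43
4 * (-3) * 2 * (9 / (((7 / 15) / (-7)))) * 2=6480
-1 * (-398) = 398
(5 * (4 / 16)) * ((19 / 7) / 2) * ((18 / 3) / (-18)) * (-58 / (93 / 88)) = 60610 / 1953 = 31.03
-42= -42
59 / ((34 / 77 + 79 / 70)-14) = -45430 / 9571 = -4.75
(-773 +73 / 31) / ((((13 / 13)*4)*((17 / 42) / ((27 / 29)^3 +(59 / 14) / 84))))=-408.02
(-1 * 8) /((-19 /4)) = 32 /19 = 1.68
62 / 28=31 / 14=2.21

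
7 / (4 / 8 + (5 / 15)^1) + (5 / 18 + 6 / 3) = 961 / 90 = 10.68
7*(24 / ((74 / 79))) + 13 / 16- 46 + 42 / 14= 81201 / 592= 137.16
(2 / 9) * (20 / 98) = 20 / 441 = 0.05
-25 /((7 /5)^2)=-12.76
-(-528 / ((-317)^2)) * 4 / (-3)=-704 / 100489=-0.01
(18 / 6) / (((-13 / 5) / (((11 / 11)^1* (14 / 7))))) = -30 / 13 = -2.31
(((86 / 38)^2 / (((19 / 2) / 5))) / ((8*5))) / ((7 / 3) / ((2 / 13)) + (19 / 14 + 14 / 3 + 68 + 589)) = 38829 / 390743512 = 0.00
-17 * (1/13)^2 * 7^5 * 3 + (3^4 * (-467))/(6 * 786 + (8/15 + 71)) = -61650907086/12136397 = -5079.84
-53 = -53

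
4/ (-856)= -1/ 214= -0.00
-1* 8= -8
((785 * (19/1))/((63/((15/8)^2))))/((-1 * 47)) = -372875/21056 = -17.71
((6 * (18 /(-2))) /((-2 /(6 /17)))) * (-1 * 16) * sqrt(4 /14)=-2592 * sqrt(14) /119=-81.50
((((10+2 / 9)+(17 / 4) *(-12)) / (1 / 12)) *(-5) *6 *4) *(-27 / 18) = -88080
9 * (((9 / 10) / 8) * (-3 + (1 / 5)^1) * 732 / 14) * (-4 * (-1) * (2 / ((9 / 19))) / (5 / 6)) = -375516 / 125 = -3004.13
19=19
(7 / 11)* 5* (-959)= -33565 / 11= -3051.36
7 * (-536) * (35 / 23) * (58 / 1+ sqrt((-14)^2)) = -9455040 / 23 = -411088.70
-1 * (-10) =10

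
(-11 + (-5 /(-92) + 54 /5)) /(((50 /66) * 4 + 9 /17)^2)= -21086307 /1834484140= -0.01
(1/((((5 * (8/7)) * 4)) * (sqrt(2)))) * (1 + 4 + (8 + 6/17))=1589 * sqrt(2)/5440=0.41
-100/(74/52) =-2600/37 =-70.27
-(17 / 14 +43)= -619 / 14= -44.21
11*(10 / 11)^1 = 10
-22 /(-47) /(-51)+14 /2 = 16757 /2397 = 6.99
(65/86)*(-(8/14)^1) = -0.43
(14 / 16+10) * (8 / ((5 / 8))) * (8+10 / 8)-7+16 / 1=6483 / 5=1296.60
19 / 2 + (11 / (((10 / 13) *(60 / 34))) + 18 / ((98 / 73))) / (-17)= 2057831 / 249900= 8.23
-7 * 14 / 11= -98 / 11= -8.91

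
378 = 378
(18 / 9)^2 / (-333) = -4 / 333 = -0.01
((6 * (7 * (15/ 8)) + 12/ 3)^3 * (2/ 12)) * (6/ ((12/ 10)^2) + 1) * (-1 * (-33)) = 12366259631/ 768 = 16101900.56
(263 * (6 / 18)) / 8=263 / 24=10.96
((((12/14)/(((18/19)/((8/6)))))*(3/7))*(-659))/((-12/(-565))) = -7074365/441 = -16041.64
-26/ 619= -0.04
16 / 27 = 0.59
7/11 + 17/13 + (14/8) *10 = 5561/286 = 19.44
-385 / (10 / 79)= -3041.50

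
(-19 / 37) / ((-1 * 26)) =19 / 962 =0.02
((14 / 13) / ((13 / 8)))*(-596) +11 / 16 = -1066173 / 2704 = -394.29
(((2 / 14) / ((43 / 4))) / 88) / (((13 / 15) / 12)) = 90 / 43043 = 0.00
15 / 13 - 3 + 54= 678 / 13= 52.15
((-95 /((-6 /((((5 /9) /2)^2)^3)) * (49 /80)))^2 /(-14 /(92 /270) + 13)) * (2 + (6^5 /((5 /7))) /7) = -3053985595703125 /390593270644347456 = -0.01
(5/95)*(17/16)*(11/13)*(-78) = -561/152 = -3.69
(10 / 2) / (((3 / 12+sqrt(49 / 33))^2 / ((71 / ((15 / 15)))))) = 153138480 / 564001-10496640 * sqrt(33) / 564001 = 164.61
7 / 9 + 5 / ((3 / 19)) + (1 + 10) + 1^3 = 400 / 9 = 44.44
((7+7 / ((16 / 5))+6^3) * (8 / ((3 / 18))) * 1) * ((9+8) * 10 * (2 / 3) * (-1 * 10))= -12250200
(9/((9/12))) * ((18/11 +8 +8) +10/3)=2768/11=251.64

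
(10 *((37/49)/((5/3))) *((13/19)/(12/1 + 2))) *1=1443/6517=0.22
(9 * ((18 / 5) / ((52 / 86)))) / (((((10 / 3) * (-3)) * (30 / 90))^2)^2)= 282123 / 650000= 0.43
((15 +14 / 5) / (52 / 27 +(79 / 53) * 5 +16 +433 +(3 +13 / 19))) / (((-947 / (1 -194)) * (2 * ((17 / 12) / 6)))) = 8406458154 / 505630549925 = 0.02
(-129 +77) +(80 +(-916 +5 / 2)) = -1771 / 2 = -885.50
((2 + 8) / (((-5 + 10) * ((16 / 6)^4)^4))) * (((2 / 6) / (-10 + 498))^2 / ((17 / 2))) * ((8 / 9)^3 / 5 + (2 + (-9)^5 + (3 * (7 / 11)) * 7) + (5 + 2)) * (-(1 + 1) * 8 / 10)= 15527704503033 / 9792894430982281625600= 0.00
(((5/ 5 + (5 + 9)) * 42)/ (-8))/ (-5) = 63/ 4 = 15.75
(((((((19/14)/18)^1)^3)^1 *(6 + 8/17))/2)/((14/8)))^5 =0.00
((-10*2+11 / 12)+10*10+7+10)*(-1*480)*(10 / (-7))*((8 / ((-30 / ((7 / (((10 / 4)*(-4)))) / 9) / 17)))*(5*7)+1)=169294000 / 189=895735.45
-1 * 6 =-6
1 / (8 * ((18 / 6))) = 1 / 24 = 0.04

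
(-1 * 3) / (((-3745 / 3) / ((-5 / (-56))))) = 9 / 41944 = 0.00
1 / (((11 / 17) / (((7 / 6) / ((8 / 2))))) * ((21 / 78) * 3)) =221 / 396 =0.56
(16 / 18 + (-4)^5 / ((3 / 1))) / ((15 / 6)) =-6128 / 45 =-136.18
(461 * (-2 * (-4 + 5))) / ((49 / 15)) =-13830 / 49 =-282.24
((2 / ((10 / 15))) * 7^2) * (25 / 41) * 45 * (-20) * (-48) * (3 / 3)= 158760000 / 41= 3872195.12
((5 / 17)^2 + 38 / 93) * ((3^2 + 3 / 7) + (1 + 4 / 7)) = 146377 / 26877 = 5.45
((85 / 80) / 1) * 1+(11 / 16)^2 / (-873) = 237335 / 223488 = 1.06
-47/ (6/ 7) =-329/ 6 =-54.83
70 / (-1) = -70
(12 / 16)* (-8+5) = -9 / 4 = -2.25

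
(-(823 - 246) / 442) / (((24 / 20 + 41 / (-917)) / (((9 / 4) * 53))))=-1261924965 / 9365096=-134.75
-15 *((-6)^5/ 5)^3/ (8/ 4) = 705277476864/ 25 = 28211099074.56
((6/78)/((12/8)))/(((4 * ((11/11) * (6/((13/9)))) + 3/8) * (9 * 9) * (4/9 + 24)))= 4/2623995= 0.00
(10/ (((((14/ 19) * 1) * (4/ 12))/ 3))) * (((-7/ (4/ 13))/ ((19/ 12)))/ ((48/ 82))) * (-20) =119925/ 2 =59962.50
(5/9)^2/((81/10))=250/6561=0.04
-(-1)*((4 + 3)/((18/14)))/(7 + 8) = 49/135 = 0.36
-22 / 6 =-11 / 3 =-3.67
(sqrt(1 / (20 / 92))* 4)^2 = 368 / 5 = 73.60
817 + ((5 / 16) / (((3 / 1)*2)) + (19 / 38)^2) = 78461 / 96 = 817.30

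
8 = 8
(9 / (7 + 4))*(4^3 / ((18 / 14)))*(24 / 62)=5376 / 341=15.77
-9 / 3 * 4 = -12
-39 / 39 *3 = -3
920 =920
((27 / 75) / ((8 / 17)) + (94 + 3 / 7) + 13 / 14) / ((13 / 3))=403713 / 18200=22.18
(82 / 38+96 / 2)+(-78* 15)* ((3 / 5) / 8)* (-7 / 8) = 77179 / 608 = 126.94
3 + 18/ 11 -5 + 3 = 29/ 11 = 2.64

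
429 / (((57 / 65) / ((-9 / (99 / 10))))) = -8450 / 19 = -444.74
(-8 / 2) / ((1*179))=-0.02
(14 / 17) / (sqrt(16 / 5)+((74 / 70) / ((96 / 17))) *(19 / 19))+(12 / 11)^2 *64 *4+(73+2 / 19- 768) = -32060031695133 / 82145750621+126443520 *sqrt(5) / 607428343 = -389.82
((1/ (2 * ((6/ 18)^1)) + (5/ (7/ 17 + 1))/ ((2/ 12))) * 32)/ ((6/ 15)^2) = 4550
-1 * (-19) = 19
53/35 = 1.51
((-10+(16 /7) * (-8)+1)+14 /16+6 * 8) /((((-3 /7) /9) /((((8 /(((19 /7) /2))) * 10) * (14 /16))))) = -888615 /38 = -23384.61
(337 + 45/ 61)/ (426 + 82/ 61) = 10301/ 13034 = 0.79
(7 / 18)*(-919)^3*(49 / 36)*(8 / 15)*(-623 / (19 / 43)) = 7131767171119493 / 23085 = 308935116790.97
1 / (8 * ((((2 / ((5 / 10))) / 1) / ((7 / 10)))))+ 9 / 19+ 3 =21253 / 6080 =3.50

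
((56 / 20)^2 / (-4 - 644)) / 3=-0.00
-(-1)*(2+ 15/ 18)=17/ 6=2.83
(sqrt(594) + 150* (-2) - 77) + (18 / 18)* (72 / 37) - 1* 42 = -15431 / 37 + 3* sqrt(66) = -392.68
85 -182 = -97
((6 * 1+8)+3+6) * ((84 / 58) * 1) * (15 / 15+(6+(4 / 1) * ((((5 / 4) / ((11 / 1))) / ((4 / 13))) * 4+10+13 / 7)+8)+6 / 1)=789912 / 319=2476.21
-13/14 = -0.93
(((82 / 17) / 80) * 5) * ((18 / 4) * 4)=369 / 68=5.43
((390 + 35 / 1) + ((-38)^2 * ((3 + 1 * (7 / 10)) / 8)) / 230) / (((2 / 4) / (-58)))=-57082353 / 1150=-49636.83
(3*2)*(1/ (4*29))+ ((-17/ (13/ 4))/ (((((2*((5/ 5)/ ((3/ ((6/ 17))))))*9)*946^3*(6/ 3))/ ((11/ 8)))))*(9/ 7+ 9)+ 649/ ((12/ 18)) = 395465989966675/ 406209531728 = 973.55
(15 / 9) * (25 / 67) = 125 / 201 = 0.62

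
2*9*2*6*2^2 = 864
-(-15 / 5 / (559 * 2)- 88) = 98387 / 1118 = 88.00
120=120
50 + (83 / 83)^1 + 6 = 57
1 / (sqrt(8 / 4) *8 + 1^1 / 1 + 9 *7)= 1 / 62 - sqrt(2) / 496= 0.01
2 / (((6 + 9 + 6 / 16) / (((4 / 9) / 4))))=16 / 1107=0.01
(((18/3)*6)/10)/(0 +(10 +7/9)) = 162/485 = 0.33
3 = 3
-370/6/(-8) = 185/24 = 7.71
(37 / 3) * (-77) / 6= -2849 / 18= -158.28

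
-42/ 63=-2/ 3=-0.67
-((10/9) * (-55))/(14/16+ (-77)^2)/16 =275/426951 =0.00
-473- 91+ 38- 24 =-550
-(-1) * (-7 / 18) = -7 / 18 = -0.39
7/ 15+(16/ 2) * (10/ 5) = 247/ 15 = 16.47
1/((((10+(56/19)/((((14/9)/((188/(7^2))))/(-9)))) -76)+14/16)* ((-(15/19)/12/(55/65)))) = 6226528/63202555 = 0.10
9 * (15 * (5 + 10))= 2025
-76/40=-19/10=-1.90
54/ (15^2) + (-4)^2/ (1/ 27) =10806/ 25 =432.24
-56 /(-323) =56 /323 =0.17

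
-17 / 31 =-0.55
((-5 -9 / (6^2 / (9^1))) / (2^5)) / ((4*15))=-29 / 7680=-0.00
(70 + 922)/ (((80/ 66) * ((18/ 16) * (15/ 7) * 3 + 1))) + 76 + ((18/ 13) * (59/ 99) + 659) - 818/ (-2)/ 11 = 287563436/ 329615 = 872.42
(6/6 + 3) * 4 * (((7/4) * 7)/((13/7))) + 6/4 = 2783/26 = 107.04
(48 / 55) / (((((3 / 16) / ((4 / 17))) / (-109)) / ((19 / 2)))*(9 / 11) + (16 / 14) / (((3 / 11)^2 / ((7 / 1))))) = 28629504 / 3528300625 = 0.01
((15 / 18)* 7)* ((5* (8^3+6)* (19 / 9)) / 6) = 5315.90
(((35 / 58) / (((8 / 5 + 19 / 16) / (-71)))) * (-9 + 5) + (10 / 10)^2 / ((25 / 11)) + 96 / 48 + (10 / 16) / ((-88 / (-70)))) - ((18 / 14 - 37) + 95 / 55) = 39201539043 / 398367200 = 98.41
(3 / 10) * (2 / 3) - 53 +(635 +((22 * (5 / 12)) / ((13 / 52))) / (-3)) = 25649 / 45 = 569.98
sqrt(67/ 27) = sqrt(201)/ 9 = 1.58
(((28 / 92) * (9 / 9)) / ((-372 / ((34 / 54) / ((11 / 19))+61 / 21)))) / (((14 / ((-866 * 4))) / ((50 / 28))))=1.44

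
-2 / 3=-0.67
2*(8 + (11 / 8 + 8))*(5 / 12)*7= 4865 / 48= 101.35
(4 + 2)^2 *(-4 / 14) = -72 / 7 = -10.29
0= 0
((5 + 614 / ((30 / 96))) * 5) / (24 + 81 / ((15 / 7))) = 16415 / 103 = 159.37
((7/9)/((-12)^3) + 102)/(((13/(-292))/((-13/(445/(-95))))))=-2200193939/346032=-6358.35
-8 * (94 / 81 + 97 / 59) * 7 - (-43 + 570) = -684.06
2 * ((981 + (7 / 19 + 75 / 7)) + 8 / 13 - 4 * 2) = 3405086 / 1729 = 1969.40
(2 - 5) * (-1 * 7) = 21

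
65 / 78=5 / 6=0.83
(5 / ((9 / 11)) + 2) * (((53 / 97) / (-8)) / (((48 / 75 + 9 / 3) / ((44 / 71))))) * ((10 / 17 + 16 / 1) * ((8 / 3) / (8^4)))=-50006825 / 49094502912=-0.00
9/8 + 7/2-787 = -6259/8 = -782.38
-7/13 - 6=-85/13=-6.54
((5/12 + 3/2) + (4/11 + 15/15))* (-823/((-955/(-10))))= -356359/12606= -28.27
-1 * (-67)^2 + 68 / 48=-53851 / 12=-4487.58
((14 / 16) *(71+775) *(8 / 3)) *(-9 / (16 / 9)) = -79947 / 8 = -9993.38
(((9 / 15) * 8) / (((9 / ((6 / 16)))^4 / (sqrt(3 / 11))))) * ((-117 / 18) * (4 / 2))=-13 * sqrt(33) / 760320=-0.00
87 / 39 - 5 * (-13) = 874 / 13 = 67.23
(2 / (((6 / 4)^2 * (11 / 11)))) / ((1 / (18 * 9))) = 144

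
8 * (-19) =-152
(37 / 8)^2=1369 / 64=21.39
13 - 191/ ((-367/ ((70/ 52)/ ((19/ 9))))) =2417039/ 181298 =13.33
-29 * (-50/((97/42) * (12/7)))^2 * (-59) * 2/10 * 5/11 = 2567569375/103499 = 24807.67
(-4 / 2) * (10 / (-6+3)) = 20 / 3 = 6.67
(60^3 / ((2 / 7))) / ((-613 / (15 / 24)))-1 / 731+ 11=-340468980 / 448103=-759.80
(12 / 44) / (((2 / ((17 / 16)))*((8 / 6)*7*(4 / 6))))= 0.02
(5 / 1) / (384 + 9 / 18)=10 / 769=0.01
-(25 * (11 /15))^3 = -166375 /27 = -6162.04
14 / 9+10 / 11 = 244 / 99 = 2.46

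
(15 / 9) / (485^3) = 1 / 68450475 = 0.00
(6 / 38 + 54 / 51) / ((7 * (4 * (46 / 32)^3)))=402432 / 27509587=0.01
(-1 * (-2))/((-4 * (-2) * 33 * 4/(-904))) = -113/66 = -1.71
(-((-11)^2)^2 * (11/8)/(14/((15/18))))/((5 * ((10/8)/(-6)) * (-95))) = -161051/13300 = -12.11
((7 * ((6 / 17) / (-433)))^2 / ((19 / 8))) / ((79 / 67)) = 945504 / 81330665821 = 0.00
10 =10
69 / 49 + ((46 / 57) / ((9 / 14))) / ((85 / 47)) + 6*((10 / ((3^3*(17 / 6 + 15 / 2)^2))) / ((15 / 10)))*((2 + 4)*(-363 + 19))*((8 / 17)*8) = -217049783003 / 2053315845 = -105.71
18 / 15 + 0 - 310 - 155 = -2319 / 5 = -463.80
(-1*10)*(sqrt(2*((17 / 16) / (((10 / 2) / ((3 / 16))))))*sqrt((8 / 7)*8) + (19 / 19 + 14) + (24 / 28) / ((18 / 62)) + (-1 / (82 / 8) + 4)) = -188170 / 861 - sqrt(3570) / 7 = -227.08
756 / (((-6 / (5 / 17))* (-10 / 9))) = 567 / 17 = 33.35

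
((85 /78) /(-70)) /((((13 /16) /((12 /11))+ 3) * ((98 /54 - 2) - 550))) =7344 /971947795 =0.00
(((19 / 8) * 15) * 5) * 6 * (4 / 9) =475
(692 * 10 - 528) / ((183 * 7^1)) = 6392 / 1281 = 4.99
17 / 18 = 0.94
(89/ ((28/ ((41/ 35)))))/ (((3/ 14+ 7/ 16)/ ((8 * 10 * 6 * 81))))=113498496/ 511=222110.56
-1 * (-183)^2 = -33489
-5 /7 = -0.71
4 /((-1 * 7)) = -4 /7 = -0.57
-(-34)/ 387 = 34/ 387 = 0.09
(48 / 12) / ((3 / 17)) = 68 / 3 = 22.67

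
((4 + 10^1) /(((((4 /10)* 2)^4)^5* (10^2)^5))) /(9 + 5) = 9765625 /1125899906842624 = 0.00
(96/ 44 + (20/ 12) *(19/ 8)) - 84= -20555/ 264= -77.86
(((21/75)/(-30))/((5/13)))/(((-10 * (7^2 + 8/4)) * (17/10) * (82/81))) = 819/29622500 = 0.00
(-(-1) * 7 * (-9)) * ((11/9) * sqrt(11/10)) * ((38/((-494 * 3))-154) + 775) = -932393 * sqrt(110)/195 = -50148.82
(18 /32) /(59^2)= 9 /55696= 0.00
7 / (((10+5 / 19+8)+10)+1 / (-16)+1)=2128 / 8877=0.24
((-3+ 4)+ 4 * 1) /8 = 5 /8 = 0.62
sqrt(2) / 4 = 0.35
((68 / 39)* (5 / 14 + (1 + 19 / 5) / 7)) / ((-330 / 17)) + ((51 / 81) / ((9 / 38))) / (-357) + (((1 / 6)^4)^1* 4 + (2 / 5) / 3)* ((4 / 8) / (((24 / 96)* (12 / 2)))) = -4060513 / 72972900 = -0.06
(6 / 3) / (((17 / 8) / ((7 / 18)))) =56 / 153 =0.37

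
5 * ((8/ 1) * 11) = 440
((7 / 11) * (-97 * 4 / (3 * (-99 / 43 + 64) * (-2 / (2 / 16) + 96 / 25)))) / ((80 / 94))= 980185 / 7604256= 0.13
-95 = -95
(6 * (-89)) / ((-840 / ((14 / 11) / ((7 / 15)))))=267 / 154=1.73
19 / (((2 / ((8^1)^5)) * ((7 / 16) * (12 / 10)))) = 12451840 / 21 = 592944.76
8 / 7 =1.14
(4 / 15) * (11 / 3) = 44 / 45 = 0.98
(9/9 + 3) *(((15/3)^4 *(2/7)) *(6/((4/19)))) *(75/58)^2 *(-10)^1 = -2003906250/5887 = -340395.15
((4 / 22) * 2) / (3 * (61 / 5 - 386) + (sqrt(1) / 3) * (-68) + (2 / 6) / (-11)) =-15 / 47194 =-0.00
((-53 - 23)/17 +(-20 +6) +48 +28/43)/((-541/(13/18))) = -47801/1186413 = -0.04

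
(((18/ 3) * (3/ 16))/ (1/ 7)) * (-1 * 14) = -441/ 4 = -110.25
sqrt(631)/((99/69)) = 23 * sqrt(631)/33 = 17.51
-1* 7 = -7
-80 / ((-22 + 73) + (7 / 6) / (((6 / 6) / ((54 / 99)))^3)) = -106480 / 68133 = -1.56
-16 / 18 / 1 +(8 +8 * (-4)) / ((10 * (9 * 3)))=-44 / 45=-0.98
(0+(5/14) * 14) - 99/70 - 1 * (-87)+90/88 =141077/1540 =91.61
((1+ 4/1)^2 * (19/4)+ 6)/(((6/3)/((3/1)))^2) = 4491/16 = 280.69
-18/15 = -6/5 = -1.20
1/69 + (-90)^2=558901/69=8100.01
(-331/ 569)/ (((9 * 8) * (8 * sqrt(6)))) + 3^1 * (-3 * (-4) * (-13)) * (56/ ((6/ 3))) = -13104 - 331 * sqrt(6)/ 1966464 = -13104.00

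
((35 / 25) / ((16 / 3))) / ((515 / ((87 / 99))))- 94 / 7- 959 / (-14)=174710021 / 3172400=55.07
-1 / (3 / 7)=-7 / 3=-2.33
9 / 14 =0.64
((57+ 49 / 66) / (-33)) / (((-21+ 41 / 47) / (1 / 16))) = 179117 / 32966208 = 0.01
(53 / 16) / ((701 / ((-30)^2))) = 11925 / 2804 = 4.25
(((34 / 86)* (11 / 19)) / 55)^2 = 0.00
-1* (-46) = 46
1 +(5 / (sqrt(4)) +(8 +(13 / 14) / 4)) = 11.73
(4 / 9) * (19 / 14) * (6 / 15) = 76 / 315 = 0.24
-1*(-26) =26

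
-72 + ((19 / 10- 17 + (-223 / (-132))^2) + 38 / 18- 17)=-99.13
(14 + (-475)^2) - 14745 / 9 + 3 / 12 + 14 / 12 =2688025 / 12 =224002.08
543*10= 5430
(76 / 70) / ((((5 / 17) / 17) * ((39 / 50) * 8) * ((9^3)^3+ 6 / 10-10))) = 27455 / 1057657909308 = 0.00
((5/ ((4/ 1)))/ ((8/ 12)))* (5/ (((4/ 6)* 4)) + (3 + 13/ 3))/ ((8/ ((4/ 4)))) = 1105/ 512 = 2.16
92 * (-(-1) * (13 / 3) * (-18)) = -7176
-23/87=-0.26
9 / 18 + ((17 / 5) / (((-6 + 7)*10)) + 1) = 46 / 25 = 1.84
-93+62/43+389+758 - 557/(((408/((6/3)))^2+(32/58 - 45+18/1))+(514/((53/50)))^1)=2934875713657/2780742963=1055.43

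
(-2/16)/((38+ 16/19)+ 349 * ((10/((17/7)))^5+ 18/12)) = -26977283/89279137296932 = -0.00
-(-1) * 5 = 5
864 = 864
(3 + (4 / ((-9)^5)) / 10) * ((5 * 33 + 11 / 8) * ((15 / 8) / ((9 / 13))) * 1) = 15325838099 / 11337408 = 1351.79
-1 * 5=-5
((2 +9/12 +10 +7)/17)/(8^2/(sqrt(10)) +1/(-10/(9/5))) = 225/440674 +4000 * sqrt(10)/220337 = 0.06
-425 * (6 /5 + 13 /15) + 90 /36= -5255 /6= -875.83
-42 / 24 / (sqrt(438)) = -7 * sqrt(438) / 1752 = -0.08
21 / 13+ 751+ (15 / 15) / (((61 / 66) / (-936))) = -206264 / 793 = -260.11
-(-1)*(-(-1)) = 1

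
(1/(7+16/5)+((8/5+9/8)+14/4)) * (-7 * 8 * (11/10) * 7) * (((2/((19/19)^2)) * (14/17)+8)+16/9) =-6076538314/195075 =-31149.75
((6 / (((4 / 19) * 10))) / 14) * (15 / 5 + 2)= 57 / 56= 1.02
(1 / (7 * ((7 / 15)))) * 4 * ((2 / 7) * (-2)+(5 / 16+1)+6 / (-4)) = -1275 / 1372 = -0.93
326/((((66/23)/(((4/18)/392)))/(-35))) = -18745/8316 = -2.25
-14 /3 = -4.67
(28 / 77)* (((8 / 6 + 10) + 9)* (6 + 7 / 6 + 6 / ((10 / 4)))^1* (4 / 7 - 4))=-242.52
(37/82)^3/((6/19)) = 962407/3308208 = 0.29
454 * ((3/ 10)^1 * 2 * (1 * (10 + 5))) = 4086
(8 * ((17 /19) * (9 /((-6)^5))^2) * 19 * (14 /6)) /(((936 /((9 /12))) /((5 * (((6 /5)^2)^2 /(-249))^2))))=119 /1007516250000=0.00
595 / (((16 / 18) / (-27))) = -18073.12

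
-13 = -13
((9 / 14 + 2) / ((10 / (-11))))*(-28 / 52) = 407 / 260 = 1.57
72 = 72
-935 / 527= -55 / 31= -1.77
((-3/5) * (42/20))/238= -9/1700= -0.01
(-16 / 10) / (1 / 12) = -96 / 5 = -19.20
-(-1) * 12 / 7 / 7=12 / 49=0.24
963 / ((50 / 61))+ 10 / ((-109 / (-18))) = 6411987 / 5450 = 1176.51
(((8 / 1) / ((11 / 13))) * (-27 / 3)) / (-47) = 936 / 517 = 1.81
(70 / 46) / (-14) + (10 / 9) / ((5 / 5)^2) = 415 / 414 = 1.00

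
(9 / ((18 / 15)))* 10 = 75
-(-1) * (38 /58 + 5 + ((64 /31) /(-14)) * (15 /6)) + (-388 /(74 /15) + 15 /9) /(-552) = 2092170581 /385584696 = 5.43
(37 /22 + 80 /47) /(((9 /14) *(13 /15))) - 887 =-17762116 /20163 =-880.93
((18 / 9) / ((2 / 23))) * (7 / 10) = 161 / 10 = 16.10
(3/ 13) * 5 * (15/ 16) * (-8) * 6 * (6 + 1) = -4725/ 13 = -363.46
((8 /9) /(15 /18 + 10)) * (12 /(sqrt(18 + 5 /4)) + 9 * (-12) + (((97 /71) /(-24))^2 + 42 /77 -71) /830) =-2865331719541 /323090796600 + 128 * sqrt(77) /5005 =-8.64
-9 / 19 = -0.47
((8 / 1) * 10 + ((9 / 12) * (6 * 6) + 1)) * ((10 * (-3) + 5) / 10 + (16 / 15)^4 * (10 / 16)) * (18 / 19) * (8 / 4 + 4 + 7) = -2249.09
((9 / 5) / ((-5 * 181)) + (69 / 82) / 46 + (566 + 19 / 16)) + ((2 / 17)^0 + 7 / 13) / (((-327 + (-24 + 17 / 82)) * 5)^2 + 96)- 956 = -310363113241894528833 / 798266846797206800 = -388.80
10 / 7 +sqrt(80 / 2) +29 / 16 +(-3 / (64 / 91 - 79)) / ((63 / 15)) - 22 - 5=-3790469 / 159600 +2 * sqrt(10)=-17.43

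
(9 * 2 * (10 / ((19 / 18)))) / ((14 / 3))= 4860 / 133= 36.54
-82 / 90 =-41 / 45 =-0.91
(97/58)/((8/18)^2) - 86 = -71951/928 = -77.53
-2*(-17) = 34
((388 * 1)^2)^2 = 22663495936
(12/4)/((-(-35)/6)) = 18/35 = 0.51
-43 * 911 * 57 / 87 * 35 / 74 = -26050045 / 2146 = -12138.88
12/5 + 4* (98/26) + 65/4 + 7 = 10589/260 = 40.73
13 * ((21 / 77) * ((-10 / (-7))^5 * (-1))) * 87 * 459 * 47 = -7319718900000 / 184877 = -39592371.68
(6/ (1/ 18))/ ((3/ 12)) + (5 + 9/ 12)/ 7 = 12119/ 28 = 432.82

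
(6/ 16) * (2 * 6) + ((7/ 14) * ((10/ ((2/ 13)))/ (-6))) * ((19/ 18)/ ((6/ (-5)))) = 12007/ 1296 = 9.26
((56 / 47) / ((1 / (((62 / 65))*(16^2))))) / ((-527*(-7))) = 0.08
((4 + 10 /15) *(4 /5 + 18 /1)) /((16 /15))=329 /4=82.25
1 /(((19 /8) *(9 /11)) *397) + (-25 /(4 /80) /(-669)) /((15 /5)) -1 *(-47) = 79479419 /1682089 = 47.25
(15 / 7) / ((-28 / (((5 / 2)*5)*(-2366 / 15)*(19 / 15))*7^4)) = 16055 / 201684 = 0.08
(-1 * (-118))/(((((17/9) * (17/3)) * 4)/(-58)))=-46197/289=-159.85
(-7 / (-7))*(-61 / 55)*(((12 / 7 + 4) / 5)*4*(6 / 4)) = -2928 / 385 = -7.61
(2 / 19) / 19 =2 / 361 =0.01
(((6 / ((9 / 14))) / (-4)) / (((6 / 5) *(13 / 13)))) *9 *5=-175 / 2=-87.50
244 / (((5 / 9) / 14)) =30744 / 5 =6148.80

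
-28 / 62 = -14 / 31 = -0.45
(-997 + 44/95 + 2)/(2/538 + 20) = -25415389/511195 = -49.72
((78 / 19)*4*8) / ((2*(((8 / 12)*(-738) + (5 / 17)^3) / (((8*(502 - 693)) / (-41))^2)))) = -185.44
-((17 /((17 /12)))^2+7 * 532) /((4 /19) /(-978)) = 17968794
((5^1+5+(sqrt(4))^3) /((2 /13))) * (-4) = -468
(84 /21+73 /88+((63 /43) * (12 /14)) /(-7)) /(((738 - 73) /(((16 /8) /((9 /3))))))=123173 /26421780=0.00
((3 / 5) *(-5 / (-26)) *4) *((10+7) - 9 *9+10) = -24.92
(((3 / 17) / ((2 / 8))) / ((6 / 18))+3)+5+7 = 291 / 17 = 17.12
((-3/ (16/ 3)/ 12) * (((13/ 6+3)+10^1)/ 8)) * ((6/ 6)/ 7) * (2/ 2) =-13/ 1024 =-0.01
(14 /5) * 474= 6636 /5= 1327.20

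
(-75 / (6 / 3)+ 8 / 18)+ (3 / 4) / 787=-1049831 / 28332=-37.05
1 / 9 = 0.11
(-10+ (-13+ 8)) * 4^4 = -3840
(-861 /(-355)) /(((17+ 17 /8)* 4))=574 /18105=0.03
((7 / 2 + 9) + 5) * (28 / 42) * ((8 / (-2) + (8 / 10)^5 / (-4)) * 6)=-178584 / 625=-285.73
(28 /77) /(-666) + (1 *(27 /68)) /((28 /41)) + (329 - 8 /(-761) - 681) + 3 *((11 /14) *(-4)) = -360.84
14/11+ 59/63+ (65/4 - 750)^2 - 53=5969094757/11088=538338.27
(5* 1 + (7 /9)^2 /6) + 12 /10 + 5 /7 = 119327 /17010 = 7.02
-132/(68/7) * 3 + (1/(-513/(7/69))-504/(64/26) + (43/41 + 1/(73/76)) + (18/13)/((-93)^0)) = -22668006108175/93653807364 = -242.04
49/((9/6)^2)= 196/9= 21.78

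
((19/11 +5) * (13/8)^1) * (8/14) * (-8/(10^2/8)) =-7696/1925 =-4.00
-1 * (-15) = 15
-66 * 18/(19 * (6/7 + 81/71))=-196812/6289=-31.29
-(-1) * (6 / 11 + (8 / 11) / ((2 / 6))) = 30 / 11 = 2.73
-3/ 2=-1.50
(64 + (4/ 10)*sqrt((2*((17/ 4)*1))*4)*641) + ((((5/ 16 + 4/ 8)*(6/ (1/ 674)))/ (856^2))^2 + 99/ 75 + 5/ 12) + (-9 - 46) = 6917458912130939/ 644282454835200 + 1282*sqrt(34)/ 5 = 1505.79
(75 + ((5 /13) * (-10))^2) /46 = 15175 /7774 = 1.95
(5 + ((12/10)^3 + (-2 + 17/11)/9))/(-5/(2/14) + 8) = -82634/334125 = -0.25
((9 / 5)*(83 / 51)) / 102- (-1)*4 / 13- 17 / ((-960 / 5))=1532689 / 3606720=0.42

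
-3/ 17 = -0.18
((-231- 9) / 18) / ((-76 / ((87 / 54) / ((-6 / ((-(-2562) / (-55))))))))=2.19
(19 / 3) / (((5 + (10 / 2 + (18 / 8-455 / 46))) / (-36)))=-20976 / 217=-96.66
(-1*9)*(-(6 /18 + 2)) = 21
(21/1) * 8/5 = 168/5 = 33.60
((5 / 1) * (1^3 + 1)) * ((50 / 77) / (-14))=-250 / 539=-0.46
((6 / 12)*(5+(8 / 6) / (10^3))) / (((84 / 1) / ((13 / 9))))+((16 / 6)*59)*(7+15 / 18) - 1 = 1396506763 / 1134000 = 1231.49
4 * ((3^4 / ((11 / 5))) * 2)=3240 / 11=294.55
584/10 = 58.40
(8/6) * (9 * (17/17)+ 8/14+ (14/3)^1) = 1196/63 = 18.98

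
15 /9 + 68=209 /3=69.67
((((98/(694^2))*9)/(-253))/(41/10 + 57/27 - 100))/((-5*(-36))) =441/1028568837428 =0.00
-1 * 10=-10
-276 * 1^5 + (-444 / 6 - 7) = -357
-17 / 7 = -2.43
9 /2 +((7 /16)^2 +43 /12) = 6355 /768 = 8.27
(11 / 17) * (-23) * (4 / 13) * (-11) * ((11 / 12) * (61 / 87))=1867393 / 57681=32.37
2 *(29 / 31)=58 / 31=1.87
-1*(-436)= 436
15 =15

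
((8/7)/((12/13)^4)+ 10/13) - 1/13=534589/235872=2.27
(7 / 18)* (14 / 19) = 49 / 171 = 0.29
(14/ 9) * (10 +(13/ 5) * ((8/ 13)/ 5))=1204/ 75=16.05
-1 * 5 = -5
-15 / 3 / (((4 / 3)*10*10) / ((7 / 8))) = -21 / 640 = -0.03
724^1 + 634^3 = 254840828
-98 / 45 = -2.18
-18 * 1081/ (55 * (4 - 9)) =19458/ 275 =70.76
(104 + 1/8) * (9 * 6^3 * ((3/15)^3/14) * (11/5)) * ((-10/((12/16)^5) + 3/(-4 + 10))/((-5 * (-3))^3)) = -26490233/8437500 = -3.14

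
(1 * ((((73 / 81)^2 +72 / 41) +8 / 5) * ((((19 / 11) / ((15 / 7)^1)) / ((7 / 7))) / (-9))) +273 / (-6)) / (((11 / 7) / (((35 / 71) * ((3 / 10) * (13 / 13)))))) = -8979179270117 / 2079888831900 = -4.32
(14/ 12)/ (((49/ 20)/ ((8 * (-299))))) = -23920/ 21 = -1139.05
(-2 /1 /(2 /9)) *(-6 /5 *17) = 918 /5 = 183.60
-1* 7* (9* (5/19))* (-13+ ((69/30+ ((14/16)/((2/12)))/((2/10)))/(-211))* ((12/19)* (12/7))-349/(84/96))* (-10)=-5202926190/76171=-68305.87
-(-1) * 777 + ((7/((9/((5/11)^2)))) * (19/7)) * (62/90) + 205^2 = 419505347/9801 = 42802.30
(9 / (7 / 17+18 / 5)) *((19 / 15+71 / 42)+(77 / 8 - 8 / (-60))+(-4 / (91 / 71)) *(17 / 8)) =109293 / 8008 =13.65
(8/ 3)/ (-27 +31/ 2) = -16/ 69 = -0.23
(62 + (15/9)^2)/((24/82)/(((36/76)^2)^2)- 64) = -5808429/5217404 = -1.11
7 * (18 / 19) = 126 / 19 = 6.63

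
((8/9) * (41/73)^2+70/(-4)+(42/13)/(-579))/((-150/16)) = 1.84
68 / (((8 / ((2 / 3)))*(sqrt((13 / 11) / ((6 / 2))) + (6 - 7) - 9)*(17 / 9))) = -990 / 3287 - 3*sqrt(429) / 3287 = -0.32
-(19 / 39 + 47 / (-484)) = -7363 / 18876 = -0.39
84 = 84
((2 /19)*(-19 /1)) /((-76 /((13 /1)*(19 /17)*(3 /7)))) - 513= -122055 /238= -512.84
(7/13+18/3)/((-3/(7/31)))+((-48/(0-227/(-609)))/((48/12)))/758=-55607321/104013897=-0.53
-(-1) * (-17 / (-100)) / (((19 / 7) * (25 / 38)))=0.10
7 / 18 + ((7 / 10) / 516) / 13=78281 / 201240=0.39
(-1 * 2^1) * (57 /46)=-57 /23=-2.48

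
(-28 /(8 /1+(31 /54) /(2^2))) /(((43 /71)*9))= -47712 /75637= -0.63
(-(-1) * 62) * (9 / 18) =31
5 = 5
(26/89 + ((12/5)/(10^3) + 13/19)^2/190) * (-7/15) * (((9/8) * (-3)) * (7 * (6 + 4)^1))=1239269744105001/38153187500000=32.48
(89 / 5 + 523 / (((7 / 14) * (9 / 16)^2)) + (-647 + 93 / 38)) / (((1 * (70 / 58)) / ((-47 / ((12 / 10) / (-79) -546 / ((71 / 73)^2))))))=180.75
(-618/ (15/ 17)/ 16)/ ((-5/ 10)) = 87.55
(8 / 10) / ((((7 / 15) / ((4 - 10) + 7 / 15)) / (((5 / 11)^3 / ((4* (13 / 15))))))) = -31125 / 121121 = -0.26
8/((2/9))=36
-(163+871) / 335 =-1034 / 335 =-3.09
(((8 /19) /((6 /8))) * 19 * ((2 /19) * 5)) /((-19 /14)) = -4480 /1083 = -4.14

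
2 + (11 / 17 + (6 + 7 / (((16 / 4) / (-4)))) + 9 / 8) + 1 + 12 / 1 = 2145 / 136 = 15.77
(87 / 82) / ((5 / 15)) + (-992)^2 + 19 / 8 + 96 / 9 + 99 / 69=22271736115 / 22632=984081.66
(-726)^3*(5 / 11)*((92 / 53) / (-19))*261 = 4176529140960 / 1007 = 4147496664.31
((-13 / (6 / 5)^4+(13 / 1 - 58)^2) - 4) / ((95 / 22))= 28722001 / 61560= 466.57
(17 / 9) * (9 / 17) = 1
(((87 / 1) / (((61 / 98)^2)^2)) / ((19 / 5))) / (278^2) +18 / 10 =45795303236031 / 25413971926295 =1.80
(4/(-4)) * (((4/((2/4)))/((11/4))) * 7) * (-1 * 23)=5152/11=468.36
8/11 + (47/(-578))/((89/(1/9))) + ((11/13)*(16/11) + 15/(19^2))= 47788477769/23900313294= 2.00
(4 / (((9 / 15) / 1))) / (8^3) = 5 / 384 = 0.01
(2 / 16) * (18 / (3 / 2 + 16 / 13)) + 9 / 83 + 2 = 34561 / 11786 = 2.93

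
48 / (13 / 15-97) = -360 / 721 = -0.50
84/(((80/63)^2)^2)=330812181/10240000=32.31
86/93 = 0.92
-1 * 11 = -11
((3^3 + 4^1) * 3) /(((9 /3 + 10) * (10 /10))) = 93 /13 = 7.15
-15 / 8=-1.88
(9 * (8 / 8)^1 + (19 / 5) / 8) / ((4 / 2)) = 379 / 80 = 4.74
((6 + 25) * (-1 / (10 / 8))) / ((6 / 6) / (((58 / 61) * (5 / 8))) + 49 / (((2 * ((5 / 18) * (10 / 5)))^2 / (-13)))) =71920 / 1491433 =0.05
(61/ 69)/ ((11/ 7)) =427/ 759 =0.56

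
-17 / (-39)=17 / 39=0.44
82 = 82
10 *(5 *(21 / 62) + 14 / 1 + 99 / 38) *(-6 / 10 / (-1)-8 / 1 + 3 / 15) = -776016 / 589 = -1317.51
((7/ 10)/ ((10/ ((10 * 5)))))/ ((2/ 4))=7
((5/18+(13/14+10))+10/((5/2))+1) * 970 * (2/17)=1849.43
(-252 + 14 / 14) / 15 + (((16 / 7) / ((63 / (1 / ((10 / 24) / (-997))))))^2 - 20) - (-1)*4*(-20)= 4008398599 / 540225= 7419.87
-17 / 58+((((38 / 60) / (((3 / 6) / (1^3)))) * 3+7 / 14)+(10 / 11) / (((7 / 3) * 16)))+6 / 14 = 398351 / 89320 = 4.46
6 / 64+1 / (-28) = 13 / 224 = 0.06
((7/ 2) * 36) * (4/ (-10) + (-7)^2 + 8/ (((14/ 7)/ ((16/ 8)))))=35658/ 5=7131.60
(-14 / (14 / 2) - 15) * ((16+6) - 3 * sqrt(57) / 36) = -374+17 * sqrt(57) / 12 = -363.30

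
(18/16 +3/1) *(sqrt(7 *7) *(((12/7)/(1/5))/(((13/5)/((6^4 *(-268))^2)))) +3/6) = 2388607443763629/208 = 11483689633478.99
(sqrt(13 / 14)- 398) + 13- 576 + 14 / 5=-4791 / 5 + sqrt(182) / 14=-957.24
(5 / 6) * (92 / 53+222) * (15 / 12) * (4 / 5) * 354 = 3498110 / 53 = 66002.08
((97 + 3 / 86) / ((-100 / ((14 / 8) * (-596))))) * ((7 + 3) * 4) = 1740767 / 43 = 40482.95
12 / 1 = 12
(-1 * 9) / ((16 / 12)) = -27 / 4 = -6.75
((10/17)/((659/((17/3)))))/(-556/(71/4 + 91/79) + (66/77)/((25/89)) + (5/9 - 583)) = -5226375/629053558568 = -0.00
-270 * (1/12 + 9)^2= -178215/8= -22276.88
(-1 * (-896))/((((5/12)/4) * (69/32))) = 458752/115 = 3989.15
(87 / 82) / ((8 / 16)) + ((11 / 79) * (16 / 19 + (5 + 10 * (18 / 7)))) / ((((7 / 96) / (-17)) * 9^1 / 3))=-1023310005 / 3015509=-339.35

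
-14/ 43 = -0.33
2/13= 0.15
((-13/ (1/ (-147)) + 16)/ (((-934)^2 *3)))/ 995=1927/ 2603982660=0.00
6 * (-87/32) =-261/16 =-16.31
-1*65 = -65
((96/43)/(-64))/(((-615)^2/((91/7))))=-13/10842450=-0.00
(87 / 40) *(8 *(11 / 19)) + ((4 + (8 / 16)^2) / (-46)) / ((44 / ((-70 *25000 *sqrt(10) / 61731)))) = 1859375 *sqrt(10) / 31235886 + 957 / 95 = 10.26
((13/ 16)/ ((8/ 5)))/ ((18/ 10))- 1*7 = -7739/ 1152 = -6.72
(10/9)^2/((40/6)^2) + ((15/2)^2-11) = 815/18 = 45.28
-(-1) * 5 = 5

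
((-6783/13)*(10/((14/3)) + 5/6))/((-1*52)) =40375/1352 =29.86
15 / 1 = 15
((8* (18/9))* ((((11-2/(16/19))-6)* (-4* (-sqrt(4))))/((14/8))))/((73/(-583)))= -111936/73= -1533.37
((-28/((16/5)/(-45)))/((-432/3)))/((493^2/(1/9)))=-175/139996224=-0.00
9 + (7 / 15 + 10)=292 / 15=19.47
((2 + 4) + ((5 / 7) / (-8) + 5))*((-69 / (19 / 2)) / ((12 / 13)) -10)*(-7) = 414869 / 304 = 1364.70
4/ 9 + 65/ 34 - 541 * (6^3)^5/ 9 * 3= -25945747818872111/ 306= -84790025551869.64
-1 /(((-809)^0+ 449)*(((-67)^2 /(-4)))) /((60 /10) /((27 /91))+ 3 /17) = 34 /350254225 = 0.00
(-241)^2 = 58081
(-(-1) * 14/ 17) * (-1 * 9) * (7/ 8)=-6.49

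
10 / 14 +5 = 40 / 7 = 5.71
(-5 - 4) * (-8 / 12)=6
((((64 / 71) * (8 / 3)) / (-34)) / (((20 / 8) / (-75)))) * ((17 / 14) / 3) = 1280 / 1491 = 0.86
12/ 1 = 12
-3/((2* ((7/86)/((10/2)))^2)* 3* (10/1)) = -9245/49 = -188.67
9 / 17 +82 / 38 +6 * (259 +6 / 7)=3531298 / 2261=1561.83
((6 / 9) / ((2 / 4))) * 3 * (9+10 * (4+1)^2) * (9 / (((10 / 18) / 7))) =587412 / 5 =117482.40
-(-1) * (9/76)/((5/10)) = 9/38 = 0.24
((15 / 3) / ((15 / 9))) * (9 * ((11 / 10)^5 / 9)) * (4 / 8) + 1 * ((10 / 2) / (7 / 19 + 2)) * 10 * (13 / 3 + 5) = 1077045131 / 5400000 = 199.45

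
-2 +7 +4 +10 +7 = 26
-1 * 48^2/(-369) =256/41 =6.24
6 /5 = 1.20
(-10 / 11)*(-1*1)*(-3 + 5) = 20 / 11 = 1.82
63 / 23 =2.74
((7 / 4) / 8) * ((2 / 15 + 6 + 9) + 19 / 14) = 3463 / 960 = 3.61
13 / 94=0.14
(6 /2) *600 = 1800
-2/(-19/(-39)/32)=-2496/19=-131.37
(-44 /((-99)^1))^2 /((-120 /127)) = -254 /1215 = -0.21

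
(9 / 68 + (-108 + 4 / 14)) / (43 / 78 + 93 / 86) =-85877493 / 1303288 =-65.89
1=1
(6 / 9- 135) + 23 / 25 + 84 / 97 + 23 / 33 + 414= 7526341 / 26675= 282.15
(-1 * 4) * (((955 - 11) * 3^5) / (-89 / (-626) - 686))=574397568 / 429347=1337.84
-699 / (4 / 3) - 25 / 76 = -524.58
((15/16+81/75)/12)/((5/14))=0.47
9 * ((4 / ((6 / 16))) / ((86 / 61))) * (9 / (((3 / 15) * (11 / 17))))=2239920 / 473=4735.56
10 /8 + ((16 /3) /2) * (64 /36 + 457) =132263 /108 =1224.66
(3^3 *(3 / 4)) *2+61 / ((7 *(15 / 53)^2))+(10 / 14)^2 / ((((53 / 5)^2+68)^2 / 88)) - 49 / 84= 14814937645873 / 99622296900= 148.71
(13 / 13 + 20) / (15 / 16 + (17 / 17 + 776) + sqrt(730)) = 597456 / 22105847 - 768 * sqrt(730) / 22105847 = 0.03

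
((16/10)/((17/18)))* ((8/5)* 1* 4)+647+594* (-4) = -730217/425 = -1718.16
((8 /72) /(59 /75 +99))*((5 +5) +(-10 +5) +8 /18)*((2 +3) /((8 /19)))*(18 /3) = 116375 /269424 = 0.43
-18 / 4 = -9 / 2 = -4.50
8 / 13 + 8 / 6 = 76 / 39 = 1.95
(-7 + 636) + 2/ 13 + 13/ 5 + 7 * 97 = 85199/ 65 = 1310.75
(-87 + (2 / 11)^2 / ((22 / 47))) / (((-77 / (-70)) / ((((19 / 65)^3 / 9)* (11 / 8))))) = -793606877 / 2631786300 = -0.30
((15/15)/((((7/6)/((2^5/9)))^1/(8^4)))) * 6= 524288/7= 74898.29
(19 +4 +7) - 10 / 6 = 28.33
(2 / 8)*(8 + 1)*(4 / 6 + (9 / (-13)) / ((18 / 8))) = 21 / 26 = 0.81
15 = 15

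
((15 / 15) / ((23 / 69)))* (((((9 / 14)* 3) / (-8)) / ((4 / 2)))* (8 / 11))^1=-81 / 308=-0.26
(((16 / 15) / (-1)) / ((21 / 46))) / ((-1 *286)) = 368 / 45045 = 0.01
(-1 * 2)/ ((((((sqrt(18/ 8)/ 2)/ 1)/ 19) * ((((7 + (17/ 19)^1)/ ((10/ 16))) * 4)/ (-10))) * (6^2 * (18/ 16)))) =361/ 1458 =0.25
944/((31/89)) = 84016/31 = 2710.19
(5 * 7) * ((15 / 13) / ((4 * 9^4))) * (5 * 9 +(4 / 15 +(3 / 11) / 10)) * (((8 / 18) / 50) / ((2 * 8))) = 104629 / 2702082240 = 0.00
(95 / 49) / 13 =95 / 637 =0.15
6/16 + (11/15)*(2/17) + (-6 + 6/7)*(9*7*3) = -1981939/2040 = -971.54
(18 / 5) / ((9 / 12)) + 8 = 64 / 5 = 12.80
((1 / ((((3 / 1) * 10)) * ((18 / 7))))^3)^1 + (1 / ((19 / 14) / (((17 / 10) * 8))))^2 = 5708410246063 / 56844504000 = 100.42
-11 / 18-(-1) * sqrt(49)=115 / 18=6.39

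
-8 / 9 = -0.89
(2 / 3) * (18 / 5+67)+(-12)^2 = 2866 / 15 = 191.07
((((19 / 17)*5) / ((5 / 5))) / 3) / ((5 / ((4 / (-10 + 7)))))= -76 / 153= -0.50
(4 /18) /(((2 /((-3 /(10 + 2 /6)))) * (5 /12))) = -12 /155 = -0.08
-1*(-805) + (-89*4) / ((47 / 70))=274.79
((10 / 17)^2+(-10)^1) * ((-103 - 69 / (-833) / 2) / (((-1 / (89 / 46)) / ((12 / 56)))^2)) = 17058242578995 / 99842300432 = 170.85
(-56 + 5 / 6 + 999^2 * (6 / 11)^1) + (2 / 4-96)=17959046 / 33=544213.52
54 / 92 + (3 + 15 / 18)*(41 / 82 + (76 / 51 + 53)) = 2975423 / 14076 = 211.38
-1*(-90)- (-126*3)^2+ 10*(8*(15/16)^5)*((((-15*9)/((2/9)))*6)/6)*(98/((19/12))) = -722592060399/311296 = -2321237.86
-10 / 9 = -1.11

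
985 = 985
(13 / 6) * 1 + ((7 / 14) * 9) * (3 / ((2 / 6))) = 128 / 3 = 42.67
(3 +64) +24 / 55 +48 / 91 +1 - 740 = -671.04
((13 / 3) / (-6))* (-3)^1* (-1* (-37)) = 481 / 6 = 80.17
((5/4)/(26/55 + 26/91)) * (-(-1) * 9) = 17325/1168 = 14.83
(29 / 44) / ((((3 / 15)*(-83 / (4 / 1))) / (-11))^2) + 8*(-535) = -29453020 / 6889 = -4275.37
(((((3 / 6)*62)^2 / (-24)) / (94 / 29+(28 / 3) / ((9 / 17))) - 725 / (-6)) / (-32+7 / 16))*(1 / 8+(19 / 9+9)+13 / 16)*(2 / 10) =-16183849939 / 1782585360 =-9.08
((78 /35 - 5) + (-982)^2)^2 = 1139146404045049 /1225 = 929915431873.51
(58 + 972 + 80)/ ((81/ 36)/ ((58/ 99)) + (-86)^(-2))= 289.01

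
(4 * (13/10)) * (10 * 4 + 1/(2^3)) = 4173/20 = 208.65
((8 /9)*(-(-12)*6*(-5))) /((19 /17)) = -286.32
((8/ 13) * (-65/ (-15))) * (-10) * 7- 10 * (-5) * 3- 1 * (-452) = 1246/ 3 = 415.33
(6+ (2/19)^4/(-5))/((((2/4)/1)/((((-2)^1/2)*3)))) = -23457684/651605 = -36.00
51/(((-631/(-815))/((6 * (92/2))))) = 11471940/631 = 18180.57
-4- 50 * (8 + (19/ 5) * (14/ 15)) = -1744/ 3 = -581.33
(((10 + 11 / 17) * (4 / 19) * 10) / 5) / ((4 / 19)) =362 / 17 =21.29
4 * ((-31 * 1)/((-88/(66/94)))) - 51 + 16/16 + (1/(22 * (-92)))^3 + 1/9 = -171504907574951/3507291735552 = -48.90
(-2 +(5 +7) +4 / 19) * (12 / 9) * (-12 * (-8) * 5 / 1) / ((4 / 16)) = 496640 / 19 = 26138.95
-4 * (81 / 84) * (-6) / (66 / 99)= 243 / 7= 34.71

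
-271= -271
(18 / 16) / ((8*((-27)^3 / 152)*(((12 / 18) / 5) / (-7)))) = 665 / 11664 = 0.06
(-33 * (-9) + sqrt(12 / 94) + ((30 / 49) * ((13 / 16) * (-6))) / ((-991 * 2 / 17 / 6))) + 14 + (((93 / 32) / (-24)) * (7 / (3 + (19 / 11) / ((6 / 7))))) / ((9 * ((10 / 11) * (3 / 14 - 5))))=sqrt(282) / 47 + 643360831601401 / 2067634450560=311.52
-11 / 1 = -11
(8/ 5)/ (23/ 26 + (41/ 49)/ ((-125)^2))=31850000/ 17610441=1.81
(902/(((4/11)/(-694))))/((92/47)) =-80908949/92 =-879445.10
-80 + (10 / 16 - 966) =-8363 / 8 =-1045.38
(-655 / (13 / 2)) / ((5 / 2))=-524 / 13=-40.31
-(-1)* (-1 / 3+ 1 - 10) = -28 / 3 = -9.33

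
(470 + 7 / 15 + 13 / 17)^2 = 14439386896 / 65025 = 222059.01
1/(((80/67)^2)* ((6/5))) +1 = 12169/7680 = 1.58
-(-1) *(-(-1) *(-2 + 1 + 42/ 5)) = 37/ 5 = 7.40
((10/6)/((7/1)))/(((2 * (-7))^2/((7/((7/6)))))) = 5/686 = 0.01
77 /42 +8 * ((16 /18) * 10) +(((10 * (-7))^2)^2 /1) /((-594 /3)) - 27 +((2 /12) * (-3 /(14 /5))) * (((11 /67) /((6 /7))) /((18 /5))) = -121216.69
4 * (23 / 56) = 23 / 14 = 1.64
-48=-48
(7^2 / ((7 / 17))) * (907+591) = 178262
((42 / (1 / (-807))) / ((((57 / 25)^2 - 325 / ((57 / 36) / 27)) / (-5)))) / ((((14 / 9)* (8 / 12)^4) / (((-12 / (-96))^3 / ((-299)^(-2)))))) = -1040940264121875 / 59847811072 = -17393.12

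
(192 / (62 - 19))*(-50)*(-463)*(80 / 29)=355584000 / 1247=285151.56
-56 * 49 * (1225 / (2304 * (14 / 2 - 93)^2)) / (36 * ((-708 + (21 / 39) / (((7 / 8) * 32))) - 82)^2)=-71009575 / 8087450473290528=-0.00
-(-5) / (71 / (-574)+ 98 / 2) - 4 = -21870 / 5611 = -3.90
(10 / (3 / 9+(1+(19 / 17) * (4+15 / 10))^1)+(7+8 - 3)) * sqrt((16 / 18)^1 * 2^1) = 13568 / 763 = 17.78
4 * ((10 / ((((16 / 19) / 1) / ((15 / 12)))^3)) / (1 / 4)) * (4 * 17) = 72876875 / 2048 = 35584.41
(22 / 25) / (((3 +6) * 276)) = 11 / 31050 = 0.00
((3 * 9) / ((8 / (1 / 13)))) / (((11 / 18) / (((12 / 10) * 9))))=4.59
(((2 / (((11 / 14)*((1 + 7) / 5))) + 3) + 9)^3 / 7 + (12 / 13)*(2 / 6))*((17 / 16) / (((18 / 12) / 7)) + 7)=4753264357 / 1107392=4292.31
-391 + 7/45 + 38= -15878/45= -352.84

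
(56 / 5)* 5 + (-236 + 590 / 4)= -65 / 2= -32.50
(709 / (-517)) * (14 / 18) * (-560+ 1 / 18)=50022077 / 83754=597.25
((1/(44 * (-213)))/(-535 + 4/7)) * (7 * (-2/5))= -49/87651630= -0.00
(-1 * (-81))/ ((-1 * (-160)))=81/ 160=0.51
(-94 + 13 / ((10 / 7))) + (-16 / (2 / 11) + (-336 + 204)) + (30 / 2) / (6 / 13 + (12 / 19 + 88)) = -16764811 / 55015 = -304.73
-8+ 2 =-6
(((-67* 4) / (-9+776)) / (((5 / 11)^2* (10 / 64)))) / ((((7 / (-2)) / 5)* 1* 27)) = 2075392 / 3624075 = 0.57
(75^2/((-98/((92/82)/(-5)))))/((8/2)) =3.22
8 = 8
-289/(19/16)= -4624/19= -243.37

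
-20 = -20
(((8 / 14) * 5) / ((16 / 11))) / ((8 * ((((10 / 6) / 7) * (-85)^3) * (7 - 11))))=33 / 78608000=0.00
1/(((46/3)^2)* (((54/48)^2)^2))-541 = -208630757/385641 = -541.00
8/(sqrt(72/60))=4 * sqrt(30)/3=7.30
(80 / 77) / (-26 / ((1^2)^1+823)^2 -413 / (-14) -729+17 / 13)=-353067520 / 237264951077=-0.00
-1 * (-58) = 58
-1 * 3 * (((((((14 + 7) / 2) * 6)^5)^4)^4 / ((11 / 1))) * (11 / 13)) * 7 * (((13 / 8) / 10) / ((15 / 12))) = -18597871857384410829281079357408485185715866911003286883399154944456942713337637997999183250182916317130175043161722162625655317898900437644467221 / 100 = -185978718573844108292810800000000000000000000000000000000000000000000000000000000000000000000000000000000000000000000000000000000000000000000000.00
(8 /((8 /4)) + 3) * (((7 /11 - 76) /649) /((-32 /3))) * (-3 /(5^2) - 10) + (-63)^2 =2060304393 /519200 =3968.23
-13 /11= -1.18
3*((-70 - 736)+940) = 402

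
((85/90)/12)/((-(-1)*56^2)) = 17/677376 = 0.00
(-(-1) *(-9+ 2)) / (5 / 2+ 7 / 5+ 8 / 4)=-1.19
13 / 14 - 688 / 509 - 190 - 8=-1413963 / 7126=-198.42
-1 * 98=-98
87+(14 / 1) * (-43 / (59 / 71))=-37609 / 59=-637.44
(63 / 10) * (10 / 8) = 63 / 8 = 7.88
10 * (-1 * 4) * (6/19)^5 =-0.13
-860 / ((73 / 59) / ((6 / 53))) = -304440 / 3869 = -78.69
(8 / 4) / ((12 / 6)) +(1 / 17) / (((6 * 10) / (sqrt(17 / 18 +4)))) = sqrt(178) / 6120 +1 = 1.00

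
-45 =-45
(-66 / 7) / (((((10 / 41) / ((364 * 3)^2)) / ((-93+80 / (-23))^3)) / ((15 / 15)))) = 2518354939652055504 / 60835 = 41396481296162.66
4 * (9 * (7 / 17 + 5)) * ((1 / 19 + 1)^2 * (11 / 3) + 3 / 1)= 8444496 / 6137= 1376.00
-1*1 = -1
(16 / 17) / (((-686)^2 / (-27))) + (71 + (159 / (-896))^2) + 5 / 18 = 21030289967033 / 294916866048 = 71.31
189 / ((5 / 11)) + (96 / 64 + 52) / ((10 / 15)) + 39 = 10701 / 20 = 535.05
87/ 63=29/ 21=1.38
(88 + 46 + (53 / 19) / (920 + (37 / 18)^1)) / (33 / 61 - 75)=-1288835938 / 716143953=-1.80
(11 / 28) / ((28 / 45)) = 495 / 784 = 0.63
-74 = -74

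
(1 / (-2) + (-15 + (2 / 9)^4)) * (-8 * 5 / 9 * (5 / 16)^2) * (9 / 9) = 25419875 / 3779136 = 6.73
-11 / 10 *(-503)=5533 / 10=553.30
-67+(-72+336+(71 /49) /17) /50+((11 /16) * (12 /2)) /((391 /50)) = -117235457 /1915900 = -61.19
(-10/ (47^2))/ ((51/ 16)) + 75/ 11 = 8447665/ 1239249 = 6.82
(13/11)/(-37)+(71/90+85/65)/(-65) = -1987021/30952350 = -0.06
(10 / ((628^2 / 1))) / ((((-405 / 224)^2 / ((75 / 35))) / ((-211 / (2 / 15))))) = -472640 / 17969121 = -0.03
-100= -100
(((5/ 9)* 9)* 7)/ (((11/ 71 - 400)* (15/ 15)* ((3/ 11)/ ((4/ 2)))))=-54670/ 85167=-0.64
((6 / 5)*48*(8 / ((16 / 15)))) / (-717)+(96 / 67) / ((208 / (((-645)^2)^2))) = 248192131970826 / 208169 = 1192262690.27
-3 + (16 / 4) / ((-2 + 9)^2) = -143 / 49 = -2.92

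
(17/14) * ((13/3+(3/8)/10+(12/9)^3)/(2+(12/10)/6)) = 247537/66528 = 3.72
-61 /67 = -0.91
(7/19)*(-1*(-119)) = 833/19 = 43.84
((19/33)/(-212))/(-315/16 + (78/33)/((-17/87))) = 1292/15120423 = 0.00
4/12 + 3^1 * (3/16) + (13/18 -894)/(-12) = 32545/432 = 75.34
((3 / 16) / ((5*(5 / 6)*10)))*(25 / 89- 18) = -14193 / 178000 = -0.08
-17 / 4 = -4.25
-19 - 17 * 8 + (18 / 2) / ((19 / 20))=-2765 / 19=-145.53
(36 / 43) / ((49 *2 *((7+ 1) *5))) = 9 / 42140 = 0.00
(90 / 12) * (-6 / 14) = -45 / 14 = -3.21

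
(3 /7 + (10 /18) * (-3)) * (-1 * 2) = 52 /21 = 2.48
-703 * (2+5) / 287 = -703 / 41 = -17.15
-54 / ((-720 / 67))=5.02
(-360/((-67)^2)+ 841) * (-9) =-33974001/4489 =-7568.28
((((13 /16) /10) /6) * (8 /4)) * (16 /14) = 13 /420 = 0.03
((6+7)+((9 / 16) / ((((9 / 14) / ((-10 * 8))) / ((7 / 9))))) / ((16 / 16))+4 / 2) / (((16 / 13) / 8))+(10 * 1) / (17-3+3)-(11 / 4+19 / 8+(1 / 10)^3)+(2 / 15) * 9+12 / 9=-19767089 / 76500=-258.39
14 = 14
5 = 5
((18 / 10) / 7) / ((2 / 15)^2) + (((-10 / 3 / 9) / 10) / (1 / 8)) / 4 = 10879 / 756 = 14.39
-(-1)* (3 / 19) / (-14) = -3 / 266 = -0.01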